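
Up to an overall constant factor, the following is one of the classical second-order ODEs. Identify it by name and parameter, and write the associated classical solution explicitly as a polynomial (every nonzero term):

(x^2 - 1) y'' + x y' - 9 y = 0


All three coefficients share the factor -1; dividing through by -1 gives  (1 - x^2) y'' - x y' + 9 y = 0.
This matches the Chebyshev equation (1 - x^2) y'' - x y' + n^2 y = 0 (note the -x y' term, not -2x y') with n^2 = 9, so n = 3; the polynomial solution is T_3(x).
With y = sum_k a_k x^k, matching x^k gives (k+2)(k+1) a_{k+2} = (k^2 - n^2) a_k = (k - 3)(k + 3) a_k. The right side vanishes at k = 3, so the series with the parity of 3 terminates at degree 3.
Standard normalization: leading coefficient of T_n is 2^(n-1), so a_3 = 2^2 = 4. Work downward with a_k = (k+1)(k+2) a_{k+2} / ((k - 3)(k + 3)):
  a_1 = (2)(3)(4) / ((1 - 3)(1 + 3)) = 24/(-8) = -3
Hence T_3(x) = 4 x^3 - 3 x.

T_3(x); series = 4 x^3 - 3 x


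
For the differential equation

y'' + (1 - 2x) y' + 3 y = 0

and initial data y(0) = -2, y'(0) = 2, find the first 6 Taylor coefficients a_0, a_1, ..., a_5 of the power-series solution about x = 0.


Ansatz: y(x) = sum_{n>=0} a_n x^n, so y'(x) = sum_{n>=1} n a_n x^(n-1) and y''(x) = sum_{n>=2} n(n-1) a_n x^(n-2).
Substitute into P(x) y'' + Q(x) y' + R(x) y = 0 with P(x) = 1, Q(x) = 1 - 2x, R(x) = 3, and match powers of x.
Initial conditions: a_0 = -2, a_1 = 2.
Setting the coefficient of each power of x to zero and solving order by order (substituting the coefficients already found):
  x^0: 2 a_2 + a_1 + 3 a_0 = 0  ->  2 a_2 = -a_1 - 3 a_0 = 4  ->  a_2 = 2
  x^1: 6 a_3 + 2 a_2 + a_1 = 0  ->  6 a_3 = -2 a_2 - a_1 = -6  ->  a_3 = -1
  x^2: 12 a_4 + 3 a_3 - a_2 = 0  ->  12 a_4 = -3 a_3 + a_2 = 5  ->  a_4 = 5/12
  x^3: 20 a_5 + 4 a_4 - 3 a_3 = 0  ->  20 a_5 = -4 a_4 + 3 a_3 = -14/3  ->  a_5 = -7/30
Truncated series: y(x) = -2 + 2 x + 2 x^2 - x^3 + (5/12) x^4 - (7/30) x^5 + O(x^6).

a_0 = -2; a_1 = 2; a_2 = 2; a_3 = -1; a_4 = 5/12; a_5 = -7/30


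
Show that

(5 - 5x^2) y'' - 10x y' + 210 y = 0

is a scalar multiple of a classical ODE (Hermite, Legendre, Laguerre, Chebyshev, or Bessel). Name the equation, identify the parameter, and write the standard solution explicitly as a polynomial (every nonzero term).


All three coefficients share the factor 5; dividing through by 5 gives  (1 - x^2) y'' - 2x y' + 42 y = 0.
This matches the Legendre equation (1 - x^2) y'' - 2x y' + n(n+1) y = 0 (note the -2x y' term) with n(n+1) = 42, so n = 6; the polynomial solution is P_6(x).
With y = sum_k a_k x^k, matching x^k gives (k+2)(k+1) a_{k+2} = [k(k+1) - n(n+1)] a_k = (k - 6)(k + 7) a_k. The right side vanishes at k = 6, so the series with the parity of 6 terminates at degree 6.
Standard normalization (P_n(1) = 1): leading coefficient (2n)!/(2^n (n!)^2) = 479001600/(64*518400) = 231/16, so a_6 = 231/16. Work downward with a_k = (k+1)(k+2) a_{k+2} / ((k - 6)(k + 7)):
  a_4 = (5)(6)(231/16) / ((4 - 6)(4 + 7)) = (3465/8)/(-22) = -315/16
  a_2 = (3)(4)(-315/16) / ((2 - 6)(2 + 7)) = (-945/4)/(-36) = 105/16
  a_0 = (1)(2)(105/16) / ((0 - 6)(0 + 7)) = (105/8)/(-42) = -5/16
Hence P_6(x) = 231 x^6/16 - 315 x^4/16 + 105 x^2/16 - 5/16.

P_6(x); series = 231 x^6/16 - 315 x^4/16 + 105 x^2/16 - 5/16


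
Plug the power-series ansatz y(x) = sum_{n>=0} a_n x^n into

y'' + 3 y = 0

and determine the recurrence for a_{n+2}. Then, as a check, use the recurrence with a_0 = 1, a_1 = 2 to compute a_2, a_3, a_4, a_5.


Substitute y = sum_n a_n x^n into y'' + (const) y = 0.
y''(x) = sum_{n>=0} (n+2)(n+1) a_{n+2} x^n.
The ODE becomes sum_n [(n+2)(n+1) a_{n+2} + 3 a_n] x^n = 0.
Setting each coefficient to zero gives the recurrence:
  (n+2)(n+1) a_{n+2} + 3 a_n = 0,
  a_{n+2} = -3 / ((n+1)(n+2)) a_n.

Check with a_0 = 1, a_1 = 2 (apply the recurrence for n = 0, 1, 2, 3): a_0 = 1, a_1 = 2, a_2 = -3/2, a_3 = -1, a_4 = 3/8, a_5 = 3/20.

a_{n+2} = -3/((n+1)(n+2)) * a_n; check: a_0 = 1, a_1 = 2, a_2 = -3/2, a_3 = -1, a_4 = 3/8, a_5 = 3/20


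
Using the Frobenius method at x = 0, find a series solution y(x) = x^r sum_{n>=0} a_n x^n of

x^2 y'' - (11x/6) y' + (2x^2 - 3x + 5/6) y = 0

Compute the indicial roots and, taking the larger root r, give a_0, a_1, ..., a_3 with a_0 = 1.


Write in Frobenius form y'' + (p(x)/x) y' + (q(x)/x^2) y = 0:
  p(x) = -11/6,  q(x) = 2x^2 - 3x + 5/6.
Indicial equation: r(r-1) + (-11/6) r + (5/6) = 0 -> roots r_1 = 5/2, r_2 = 1/3.
Take r = r_1 = 5/2. Let y(x) = x^r sum_{n>=0} a_n x^n with a_0 = 1.
Substitute y = x^r sum a_n x^n and match x^{r+n}. The recurrence is
  D(n) a_n - 3 a_{n-1} + 2 a_{n-2} = 0,  where D(n) = (r+n)(r+n-1) + (-11/6)(r+n) + (5/6).
  a_n = [3 a_{n-1} - 2 a_{n-2}] / D(n).
Since the indicial polynomial factors as (r - r_1)(r - r_2), D(n) = (r_1 + n - r_1)(r_1 + n - r_2) = n(n + 13/6).
Evaluating step by step (a_0 = 1):
  n = 1: D(1) = 1(1 + 13/6) = 19/6; numerator = 3(1) = 3; a_1 = (3)/(19/6) = 18/19
  n = 2: D(2) = 2(2 + 13/6) = 25/3; numerator = 3(18/19) - 2(1) = 16/19; a_2 = (16/19)/(25/3) = 48/475
  n = 3: D(3) = 3(3 + 13/6) = 31/2; numerator = 3(48/475) - 2(18/19) = -756/475; a_3 = (-756/475)/(31/2) = -1512/14725

r = 5/2; a_0 = 1; a_1 = 18/19; a_2 = 48/475; a_3 = -1512/14725


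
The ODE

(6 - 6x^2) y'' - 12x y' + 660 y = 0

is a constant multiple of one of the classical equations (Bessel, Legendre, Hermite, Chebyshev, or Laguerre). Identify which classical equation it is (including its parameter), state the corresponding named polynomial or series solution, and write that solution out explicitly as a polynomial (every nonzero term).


All three coefficients share the factor 6; dividing through by 6 gives  (1 - x^2) y'' - 2x y' + 110 y = 0.
This matches the Legendre equation (1 - x^2) y'' - 2x y' + n(n+1) y = 0 (note the -2x y' term) with n(n+1) = 110, so n = 10; the polynomial solution is P_10(x).
With y = sum_k a_k x^k, matching x^k gives (k+2)(k+1) a_{k+2} = [k(k+1) - n(n+1)] a_k = (k - 10)(k + 11) a_k. The right side vanishes at k = 10, so the series with the parity of 10 terminates at degree 10.
Standard normalization (P_n(1) = 1): leading coefficient (2n)!/(2^n (n!)^2) = 2432902008176640000/(1024*13168189440000) = 46189/256, so a_10 = 46189/256. Work downward with a_k = (k+1)(k+2) a_{k+2} / ((k - 10)(k + 11)):
  a_8 = (9)(10)(46189/256) / ((8 - 10)(8 + 11)) = (2078505/128)/(-38) = -109395/256
  a_6 = (7)(8)(-109395/256) / ((6 - 10)(6 + 11)) = (-765765/32)/(-68) = 45045/128
  a_4 = (5)(6)(45045/128) / ((4 - 10)(4 + 11)) = (675675/64)/(-90) = -15015/128
  a_2 = (3)(4)(-15015/128) / ((2 - 10)(2 + 11)) = (-45045/32)/(-104) = 3465/256
  a_0 = (1)(2)(3465/256) / ((0 - 10)(0 + 11)) = (3465/128)/(-110) = -63/256
Hence P_10(x) = 46189 x^10/256 - 109395 x^8/256 + 45045 x^6/128 - 15015 x^4/128 + 3465 x^2/256 - 63/256.

P_10(x); series = 46189 x^10/256 - 109395 x^8/256 + 45045 x^6/128 - 15015 x^4/128 + 3465 x^2/256 - 63/256


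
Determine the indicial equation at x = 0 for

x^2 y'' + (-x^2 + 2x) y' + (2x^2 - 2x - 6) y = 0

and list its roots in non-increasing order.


Divide by x^2 to reach normal form y'' + P_1(x) y' + P_2(x) y = 0 with P_1(x) = -1 + 2/x and P_2(x) = 2 - 2/x - 6/x^2.
x = 0 is a singular point because the y'-coefficient -1 + 2/x has a pole at x = 0 and the y-coefficient 2 - 2/x - 6/x^2 has a pole at x = 0.
It is a regular singular point because x P_1(x) = p(x) = 2 - x and x^2 P_2(x) = q(x) = 2x^2 - 2x - 6 are polynomials, hence analytic at x = 0.
p(0) = 2,  q(0) = -6.
Indicial equation: r(r-1) + p(0) r + q(0) = 0, i.e. r^2 + (p(0) - 1) r + q(0) = 0, i.e. r^2 + 1 r - 6 = 0.
Discriminant: (1)^2 - 4(-6) = 25, so r = (-1 ± 5)/2.
Solving: r_1 = 2, r_2 = -3.

indicial: r^2 + 1 r - 6 = 0; roots r_1 = 2, r_2 = -3


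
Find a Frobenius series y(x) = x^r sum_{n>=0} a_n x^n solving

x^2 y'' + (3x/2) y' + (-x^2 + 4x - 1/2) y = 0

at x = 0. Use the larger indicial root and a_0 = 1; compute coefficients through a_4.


Write in Frobenius form y'' + (p(x)/x) y' + (q(x)/x^2) y = 0:
  p(x) = 3/2,  q(x) = -x^2 + 4x - 1/2.
Indicial equation: r(r-1) + (3/2) r + (-1/2) = 0 -> roots r_1 = 1/2, r_2 = -1.
Take r = r_1 = 1/2. Let y(x) = x^r sum_{n>=0} a_n x^n with a_0 = 1.
Substitute y = x^r sum a_n x^n and match x^{r+n}. The recurrence is
  D(n) a_n + 4 a_{n-1} - 1 a_{n-2} = 0,  where D(n) = (r+n)(r+n-1) + (3/2)(r+n) + (-1/2).
  a_n = [-4 a_{n-1} + 1 a_{n-2}] / D(n).
Since the indicial polynomial factors as (r - r_1)(r - r_2), D(n) = (r_1 + n - r_1)(r_1 + n - r_2) = n(n + 3/2).
Evaluating step by step (a_0 = 1):
  n = 1: D(1) = 1(1 + 3/2) = 5/2; numerator = -4(1) = -4; a_1 = (-4)/(5/2) = -8/5
  n = 2: D(2) = 2(2 + 3/2) = 7; numerator = -4(-8/5) + 1(1) = 37/5; a_2 = (37/5)/(7) = 37/35
  n = 3: D(3) = 3(3 + 3/2) = 27/2; numerator = -4(37/35) + 1(-8/5) = -204/35; a_3 = (-204/35)/(27/2) = -136/315
  n = 4: D(4) = 4(4 + 3/2) = 22; numerator = -4(-136/315) + 1(37/35) = 877/315; a_4 = (877/315)/(22) = 877/6930

r = 1/2; a_0 = 1; a_1 = -8/5; a_2 = 37/35; a_3 = -136/315; a_4 = 877/6930


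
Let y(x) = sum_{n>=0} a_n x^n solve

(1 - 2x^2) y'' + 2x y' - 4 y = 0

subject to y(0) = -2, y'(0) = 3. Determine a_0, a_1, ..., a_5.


Ansatz: y(x) = sum_{n>=0} a_n x^n, so y'(x) = sum_{n>=1} n a_n x^(n-1) and y''(x) = sum_{n>=2} n(n-1) a_n x^(n-2).
Substitute into P(x) y'' + Q(x) y' + R(x) y = 0 with P(x) = 1 - 2x^2, Q(x) = 2x, R(x) = -4, and match powers of x.
Initial conditions: a_0 = -2, a_1 = 3.
Setting the coefficient of each power of x to zero and solving order by order (substituting the coefficients already found):
  x^0: 2 a_2 - 4 a_0 = 0  ->  2 a_2 = 4 a_0 = -8  ->  a_2 = -4
  x^1: 6 a_3 - 2 a_1 = 0  ->  6 a_3 = 2 a_1 = 6  ->  a_3 = 1
  x^2: 12 a_4 - 4 a_2 = 0  ->  12 a_4 = 4 a_2 = -16  ->  a_4 = -4/3
  x^3: 20 a_5 - 10 a_3 = 0  ->  20 a_5 = 10 a_3 = 10  ->  a_5 = 1/2
Truncated series: y(x) = -2 + 3 x - 4 x^2 + x^3 - (4/3) x^4 + (1/2) x^5 + O(x^6).

a_0 = -2; a_1 = 3; a_2 = -4; a_3 = 1; a_4 = -4/3; a_5 = 1/2


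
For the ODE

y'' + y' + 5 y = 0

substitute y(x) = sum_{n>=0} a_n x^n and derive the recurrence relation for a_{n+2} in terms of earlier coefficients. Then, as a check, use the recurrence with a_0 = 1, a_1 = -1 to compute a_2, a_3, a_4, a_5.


Substitute y = sum_n a_n x^n.
y''(x) has coefficient (n+2)(n+1) a_{n+2} at x^n;
y'(x) has coefficient (n+1) a_{n+1} at x^n;
5 y(x) has coefficient 5 a_n at x^n.
Matching x^n: (n+2)(n+1) a_{n+2} + (n+1) a_{n+1} + 5 a_n = 0.
Thus a_{n+2} = [-(n+1) a_{n+1} - 5 a_n] / ((n+1)(n+2)).

Check with a_0 = 1, a_1 = -1 (apply the recurrence for n = 0, 1, 2, 3): a_0 = 1, a_1 = -1, a_2 = -2, a_3 = 3/2, a_4 = 11/24, a_5 = -7/15.

a_(n+2) = [-(n+1) a_(n+1) - 5 a_n] / ((n+1)(n+2)); check: a_0 = 1, a_1 = -1, a_2 = -2, a_3 = 3/2, a_4 = 11/24, a_5 = -7/15


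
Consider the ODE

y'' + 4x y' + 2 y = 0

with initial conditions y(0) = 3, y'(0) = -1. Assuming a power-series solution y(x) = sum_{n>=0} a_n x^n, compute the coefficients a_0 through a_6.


Ansatz: y(x) = sum_{n>=0} a_n x^n, so y'(x) = sum_{n>=1} n a_n x^(n-1) and y''(x) = sum_{n>=2} n(n-1) a_n x^(n-2).
Substitute into P(x) y'' + Q(x) y' + R(x) y = 0 with P(x) = 1, Q(x) = 4x, R(x) = 2, and match powers of x.
Initial conditions: a_0 = 3, a_1 = -1.
Setting the coefficient of each power of x to zero and solving order by order (substituting the coefficients already found):
  x^0: 2 a_2 + 2 a_0 = 0  ->  2 a_2 = -2 a_0 = -6  ->  a_2 = -3
  x^1: 6 a_3 + 6 a_1 = 0  ->  6 a_3 = -6 a_1 = 6  ->  a_3 = 1
  x^2: 12 a_4 + 10 a_2 = 0  ->  12 a_4 = -10 a_2 = 30  ->  a_4 = 5/2
  x^3: 20 a_5 + 14 a_3 = 0  ->  20 a_5 = -14 a_3 = -14  ->  a_5 = -7/10
  x^4: 30 a_6 + 18 a_4 = 0  ->  30 a_6 = -18 a_4 = -45  ->  a_6 = -3/2
Truncated series: y(x) = 3 - x - 3 x^2 + x^3 + (5/2) x^4 - (7/10) x^5 - (3/2) x^6 + O(x^7).

a_0 = 3; a_1 = -1; a_2 = -3; a_3 = 1; a_4 = 5/2; a_5 = -7/10; a_6 = -3/2


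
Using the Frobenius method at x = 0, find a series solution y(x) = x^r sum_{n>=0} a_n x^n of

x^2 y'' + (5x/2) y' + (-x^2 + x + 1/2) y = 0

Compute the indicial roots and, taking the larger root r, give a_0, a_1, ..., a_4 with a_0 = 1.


Write in Frobenius form y'' + (p(x)/x) y' + (q(x)/x^2) y = 0:
  p(x) = 5/2,  q(x) = -x^2 + x + 1/2.
Indicial equation: r(r-1) + (5/2) r + (1/2) = 0 -> roots r_1 = -1/2, r_2 = -1.
Take r = r_1 = -1/2. Let y(x) = x^r sum_{n>=0} a_n x^n with a_0 = 1.
Substitute y = x^r sum a_n x^n and match x^{r+n}. The recurrence is
  D(n) a_n + 1 a_{n-1} - 1 a_{n-2} = 0,  where D(n) = (r+n)(r+n-1) + (5/2)(r+n) + (1/2).
  a_n = [-1 a_{n-1} + 1 a_{n-2}] / D(n).
Since the indicial polynomial factors as (r - r_1)(r - r_2), D(n) = (r_1 + n - r_1)(r_1 + n - r_2) = n(n + 1/2).
Evaluating step by step (a_0 = 1):
  n = 1: D(1) = 1(1 + 1/2) = 3/2; numerator = -1(1) = -1; a_1 = (-1)/(3/2) = -2/3
  n = 2: D(2) = 2(2 + 1/2) = 5; numerator = -1(-2/3) + 1(1) = 5/3; a_2 = (5/3)/(5) = 1/3
  n = 3: D(3) = 3(3 + 1/2) = 21/2; numerator = -1(1/3) + 1(-2/3) = -1; a_3 = (-1)/(21/2) = -2/21
  n = 4: D(4) = 4(4 + 1/2) = 18; numerator = -1(-2/21) + 1(1/3) = 3/7; a_4 = (3/7)/(18) = 1/42

r = -1/2; a_0 = 1; a_1 = -2/3; a_2 = 1/3; a_3 = -2/21; a_4 = 1/42


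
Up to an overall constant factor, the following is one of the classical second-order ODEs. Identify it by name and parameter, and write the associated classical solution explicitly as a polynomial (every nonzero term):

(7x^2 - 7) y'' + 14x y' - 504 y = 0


All three coefficients share the factor -7; dividing through by -7 gives  (1 - x^2) y'' - 2x y' + 72 y = 0.
This matches the Legendre equation (1 - x^2) y'' - 2x y' + n(n+1) y = 0 (note the -2x y' term) with n(n+1) = 72, so n = 8; the polynomial solution is P_8(x).
With y = sum_k a_k x^k, matching x^k gives (k+2)(k+1) a_{k+2} = [k(k+1) - n(n+1)] a_k = (k - 8)(k + 9) a_k. The right side vanishes at k = 8, so the series with the parity of 8 terminates at degree 8.
Standard normalization (P_n(1) = 1): leading coefficient (2n)!/(2^n (n!)^2) = 20922789888000/(256*1625702400) = 6435/128, so a_8 = 6435/128. Work downward with a_k = (k+1)(k+2) a_{k+2} / ((k - 8)(k + 9)):
  a_6 = (7)(8)(6435/128) / ((6 - 8)(6 + 9)) = (45045/16)/(-30) = -3003/32
  a_4 = (5)(6)(-3003/32) / ((4 - 8)(4 + 9)) = (-45045/16)/(-52) = 3465/64
  a_2 = (3)(4)(3465/64) / ((2 - 8)(2 + 9)) = (10395/16)/(-66) = -315/32
  a_0 = (1)(2)(-315/32) / ((0 - 8)(0 + 9)) = (-315/16)/(-72) = 35/128
Hence P_8(x) = 6435 x^8/128 - 3003 x^6/32 + 3465 x^4/64 - 315 x^2/32 + 35/128.

P_8(x); series = 6435 x^8/128 - 3003 x^6/32 + 3465 x^4/64 - 315 x^2/32 + 35/128


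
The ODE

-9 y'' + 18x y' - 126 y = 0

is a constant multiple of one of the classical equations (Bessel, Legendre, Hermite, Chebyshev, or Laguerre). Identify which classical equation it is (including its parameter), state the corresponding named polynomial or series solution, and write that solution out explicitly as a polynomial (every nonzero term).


All three coefficients share the factor -9; dividing through by -9 gives  y'' - 2x y' + 14 y = 0.
This matches the Hermite equation y'' - 2x y' + 2n y = 0 with 2n = 14, so n = 7; the polynomial solution is H_7(x).
With y = sum_k a_k x^k, matching x^k gives (k+2)(k+1) a_{k+2} = 2(k - n) a_k = 2(k - 7) a_k. The right side vanishes at k = 7, so the series with the parity of 7 terminates at degree 7.
Standard normalization: leading coefficient of H_n is 2^n, so a_7 = 2^7 = 128. Work downward with a_k = (k+1)(k+2) a_{k+2} / (2(k - n)):
  a_5 = (6)(7)(128) / (2(5 - 7)) = 5376/(-4) = -1344
  a_3 = (4)(5)(-1344) / (2(3 - 7)) = -26880/(-8) = 3360
  a_1 = (2)(3)(3360) / (2(1 - 7)) = 20160/(-12) = -1680
Hence H_7(x) = 128 x^7 - 1344 x^5 + 3360 x^3 - 1680 x.

H_7(x); series = 128 x^7 - 1344 x^5 + 3360 x^3 - 1680 x


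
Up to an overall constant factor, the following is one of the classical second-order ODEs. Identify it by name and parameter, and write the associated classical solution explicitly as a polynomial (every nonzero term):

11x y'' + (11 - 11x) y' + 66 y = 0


All three coefficients share the factor 11; dividing through by 11 gives  x y'' + (1 - x) y' + 6 y = 0.
This matches the Laguerre equation x y'' + (1 - x) y' + n y = 0 with n = 6; the polynomial solution is L_6(x).
With y = sum_k a_k x^k, matching x^k gives (k+1)k a_{k+1} + (k+1) a_{k+1} - k a_k + n a_k = 0, i.e. (k+1)^2 a_{k+1} = (k - n) a_k = (k - 6) a_k. The right side vanishes at k = 6, so the series terminates at degree 6.
Standard normalization L_n(0) = 1 gives a_0 = 1. Work upward with a_{k+1} = (k - 6) a_k / (k+1)^2:
  a_1 = (0 - 6)(1) / 1^2 = -6/1 = -6
  a_2 = (1 - 6)(-6) / 2^2 = 30/4 = 15/2
  a_3 = (2 - 6)(15/2) / 3^2 = -30/9 = -10/3
  a_4 = (3 - 6)(-10/3) / 4^2 = 10/16 = 5/8
  a_5 = (4 - 6)(5/8) / 5^2 = (-5/4)/25 = -1/20
  a_6 = (5 - 6)(-1/20) / 6^2 = (1/20)/36 = 1/720
Hence L_6(x) = x^6/720 - x^5/20 + 5 x^4/8 - 10 x^3/3 + 15 x^2/2 - 6 x + 1.

L_6(x); series = x^6/720 - x^5/20 + 5 x^4/8 - 10 x^3/3 + 15 x^2/2 - 6 x + 1


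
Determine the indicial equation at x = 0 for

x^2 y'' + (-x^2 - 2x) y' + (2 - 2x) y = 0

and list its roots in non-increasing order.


Divide by x^2 to reach normal form y'' + P_1(x) y' + P_2(x) y = 0 with P_1(x) = -1 - 2/x and P_2(x) = -2/x + 2/x^2.
x = 0 is a singular point because the y'-coefficient -1 - 2/x has a pole at x = 0 and the y-coefficient -2/x + 2/x^2 has a pole at x = 0.
It is a regular singular point because x P_1(x) = p(x) = -x - 2 and x^2 P_2(x) = q(x) = 2 - 2x are polynomials, hence analytic at x = 0.
p(0) = -2,  q(0) = 2.
Indicial equation: r(r-1) + p(0) r + q(0) = 0, i.e. r^2 + (p(0) - 1) r + q(0) = 0, i.e. r^2 - 3 r + 2 = 0.
Discriminant: (-3)^2 - 4(2) = 1, so r = (3 ± 1)/2.
Solving: r_1 = 2, r_2 = 1.

indicial: r^2 - 3 r + 2 = 0; roots r_1 = 2, r_2 = 1


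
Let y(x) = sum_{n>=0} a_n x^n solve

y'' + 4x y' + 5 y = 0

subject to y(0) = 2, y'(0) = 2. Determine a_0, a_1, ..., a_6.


Ansatz: y(x) = sum_{n>=0} a_n x^n, so y'(x) = sum_{n>=1} n a_n x^(n-1) and y''(x) = sum_{n>=2} n(n-1) a_n x^(n-2).
Substitute into P(x) y'' + Q(x) y' + R(x) y = 0 with P(x) = 1, Q(x) = 4x, R(x) = 5, and match powers of x.
Initial conditions: a_0 = 2, a_1 = 2.
Setting the coefficient of each power of x to zero and solving order by order (substituting the coefficients already found):
  x^0: 2 a_2 + 5 a_0 = 0  ->  2 a_2 = -5 a_0 = -10  ->  a_2 = -5
  x^1: 6 a_3 + 9 a_1 = 0  ->  6 a_3 = -9 a_1 = -18  ->  a_3 = -3
  x^2: 12 a_4 + 13 a_2 = 0  ->  12 a_4 = -13 a_2 = 65  ->  a_4 = 65/12
  x^3: 20 a_5 + 17 a_3 = 0  ->  20 a_5 = -17 a_3 = 51  ->  a_5 = 51/20
  x^4: 30 a_6 + 21 a_4 = 0  ->  30 a_6 = -21 a_4 = -455/4  ->  a_6 = -91/24
Truncated series: y(x) = 2 + 2 x - 5 x^2 - 3 x^3 + (65/12) x^4 + (51/20) x^5 - (91/24) x^6 + O(x^7).

a_0 = 2; a_1 = 2; a_2 = -5; a_3 = -3; a_4 = 65/12; a_5 = 51/20; a_6 = -91/24


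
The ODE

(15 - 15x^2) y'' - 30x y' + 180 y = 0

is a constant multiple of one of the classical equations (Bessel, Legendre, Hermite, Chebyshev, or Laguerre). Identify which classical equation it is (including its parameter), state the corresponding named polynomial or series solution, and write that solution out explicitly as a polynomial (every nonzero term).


All three coefficients share the factor 15; dividing through by 15 gives  (1 - x^2) y'' - 2x y' + 12 y = 0.
This matches the Legendre equation (1 - x^2) y'' - 2x y' + n(n+1) y = 0 (note the -2x y' term) with n(n+1) = 12, so n = 3; the polynomial solution is P_3(x).
With y = sum_k a_k x^k, matching x^k gives (k+2)(k+1) a_{k+2} = [k(k+1) - n(n+1)] a_k = (k - 3)(k + 4) a_k. The right side vanishes at k = 3, so the series with the parity of 3 terminates at degree 3.
Standard normalization (P_n(1) = 1): leading coefficient (2n)!/(2^n (n!)^2) = 720/(8*36) = 5/2, so a_3 = 5/2. Work downward with a_k = (k+1)(k+2) a_{k+2} / ((k - 3)(k + 4)):
  a_1 = (2)(3)(5/2) / ((1 - 3)(1 + 4)) = 15/(-10) = -3/2
Hence P_3(x) = 5 x^3/2 - 3 x/2.

P_3(x); series = 5 x^3/2 - 3 x/2


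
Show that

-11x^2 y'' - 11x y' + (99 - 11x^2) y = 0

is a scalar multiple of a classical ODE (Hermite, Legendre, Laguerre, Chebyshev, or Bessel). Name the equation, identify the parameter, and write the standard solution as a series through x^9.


All three coefficients share the factor -11; dividing through by -11 gives  x^2 y'' + x y' + (x^2 - 9) y = 0.
This matches the Bessel equation x^2 y'' + x y' + (x^2 - nu^2) y = 0 with nu^2 = 9, so nu = 3; the solution bounded at x = 0 is J_3(x).
Frobenius at x = 0: indicial roots ±nu; for r = nu the recurrence k(k + 2nu) c_k = -c_{k-2} gives the standard series J_nu(x) = sum_{k>=0} (-1)^k / (k! (k+nu)!) (x/2)^(2k+nu). Evaluate the first 4 terms:
  k = 0: (-1)^0 / (0! * 3! * 2^3) x^3 = 1/(1*6*8) x^3 = (1/48) x^3
  k = 1: (-1)^1 / (1! * 4! * 2^5) x^5 = -1/(1*24*32) x^5 = (-1/768) x^5
  k = 2: (-1)^2 / (2! * 5! * 2^7) x^7 = 1/(2*120*128) x^7 = (1/30720) x^7
  k = 3: (-1)^3 / (3! * 6! * 2^9) x^9 = -1/(6*720*512) x^9 = (-1/2211840) x^9
Hence J_3(x) = -x^9/2211840 + x^7/30720 - x^5/768 + x^3/48 + ....

J_3(x); series = -x^9/2211840 + x^7/30720 - x^5/768 + x^3/48


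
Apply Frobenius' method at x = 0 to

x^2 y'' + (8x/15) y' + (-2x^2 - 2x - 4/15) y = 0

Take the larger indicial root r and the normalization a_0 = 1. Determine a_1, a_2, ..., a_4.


Write in Frobenius form y'' + (p(x)/x) y' + (q(x)/x^2) y = 0:
  p(x) = 8/15,  q(x) = -2x^2 - 2x - 4/15.
Indicial equation: r(r-1) + (8/15) r + (-4/15) = 0 -> roots r_1 = 4/5, r_2 = -1/3.
Take r = r_1 = 4/5. Let y(x) = x^r sum_{n>=0} a_n x^n with a_0 = 1.
Substitute y = x^r sum a_n x^n and match x^{r+n}. The recurrence is
  D(n) a_n - 2 a_{n-1} - 2 a_{n-2} = 0,  where D(n) = (r+n)(r+n-1) + (8/15)(r+n) + (-4/15).
  a_n = [2 a_{n-1} + 2 a_{n-2}] / D(n).
Since the indicial polynomial factors as (r - r_1)(r - r_2), D(n) = (r_1 + n - r_1)(r_1 + n - r_2) = n(n + 17/15).
Evaluating step by step (a_0 = 1):
  n = 1: D(1) = 1(1 + 17/15) = 32/15; numerator = 2(1) = 2; a_1 = (2)/(32/15) = 15/16
  n = 2: D(2) = 2(2 + 17/15) = 94/15; numerator = 2(15/16) + 2(1) = 31/8; a_2 = (31/8)/(94/15) = 465/752
  n = 3: D(3) = 3(3 + 17/15) = 62/5; numerator = 2(465/752) + 2(15/16) = 585/188; a_3 = (585/188)/(62/5) = 2925/11656
  n = 4: D(4) = 4(4 + 17/15) = 308/15; numerator = 2(2925/11656) + 2(465/752) = 20265/11656; a_4 = (20265/11656)/(308/15) = 43425/512864

r = 4/5; a_0 = 1; a_1 = 15/16; a_2 = 465/752; a_3 = 2925/11656; a_4 = 43425/512864


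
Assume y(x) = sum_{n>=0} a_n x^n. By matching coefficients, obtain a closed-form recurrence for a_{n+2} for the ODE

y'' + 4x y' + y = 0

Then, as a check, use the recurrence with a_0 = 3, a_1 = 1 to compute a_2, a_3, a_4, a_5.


Substitute y = sum_n a_n x^n.
y''(x) has coefficient (n+2)(n+1) a_{n+2} at x^n;
4 x y'(x) has coefficient 4 n a_n at x^n (shift);
y(x) has coefficient 1 a_n at x^n.
Matching x^n: (n+2)(n+1) a_{n+2} + (4n + 1) a_n = 0.
Thus a_{n+2} = (-4n - 1) / ((n+1)(n+2)) * a_n.

Check with a_0 = 3, a_1 = 1 (apply the recurrence for n = 0, 1, 2, 3): a_0 = 3, a_1 = 1, a_2 = -3/2, a_3 = -5/6, a_4 = 9/8, a_5 = 13/24.

a_(n+2) = (-4n - 1) / ((n+1)(n+2)) * a_n; check: a_0 = 3, a_1 = 1, a_2 = -3/2, a_3 = -5/6, a_4 = 9/8, a_5 = 13/24


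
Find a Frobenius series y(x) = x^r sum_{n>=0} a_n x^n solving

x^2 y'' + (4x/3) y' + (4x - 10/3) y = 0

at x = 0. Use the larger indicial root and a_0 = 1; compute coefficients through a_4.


Write in Frobenius form y'' + (p(x)/x) y' + (q(x)/x^2) y = 0:
  p(x) = 4/3,  q(x) = 4x - 10/3.
Indicial equation: r(r-1) + (4/3) r + (-10/3) = 0 -> roots r_1 = 5/3, r_2 = -2.
Take r = r_1 = 5/3. Let y(x) = x^r sum_{n>=0} a_n x^n with a_0 = 1.
Substitute y = x^r sum a_n x^n and match x^{r+n}. The recurrence is
  D(n) a_n + 4 a_{n-1} = 0,  where D(n) = (r+n)(r+n-1) + (4/3)(r+n) + (-10/3).
  a_n = -4 / D(n) * a_{n-1}.
Since the indicial polynomial factors as (r - r_1)(r - r_2), D(n) = (r_1 + n - r_1)(r_1 + n - r_2) = n(n + 11/3).
Evaluating step by step (a_0 = 1):
  n = 1: D(1) = 1(1 + 11/3) = 14/3; numerator = -4(1) = -4; a_1 = (-4)/(14/3) = -6/7
  n = 2: D(2) = 2(2 + 11/3) = 34/3; numerator = -4(-6/7) = 24/7; a_2 = (24/7)/(34/3) = 36/119
  n = 3: D(3) = 3(3 + 11/3) = 20; numerator = -4(36/119) = -144/119; a_3 = (-144/119)/(20) = -36/595
  n = 4: D(4) = 4(4 + 11/3) = 92/3; numerator = -4(-36/595) = 144/595; a_4 = (144/595)/(92/3) = 108/13685

r = 5/3; a_0 = 1; a_1 = -6/7; a_2 = 36/119; a_3 = -36/595; a_4 = 108/13685


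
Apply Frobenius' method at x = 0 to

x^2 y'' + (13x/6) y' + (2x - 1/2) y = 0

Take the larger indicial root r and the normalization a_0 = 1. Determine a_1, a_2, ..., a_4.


Write in Frobenius form y'' + (p(x)/x) y' + (q(x)/x^2) y = 0:
  p(x) = 13/6,  q(x) = 2x - 1/2.
Indicial equation: r(r-1) + (13/6) r + (-1/2) = 0 -> roots r_1 = 1/3, r_2 = -3/2.
Take r = r_1 = 1/3. Let y(x) = x^r sum_{n>=0} a_n x^n with a_0 = 1.
Substitute y = x^r sum a_n x^n and match x^{r+n}. The recurrence is
  D(n) a_n + 2 a_{n-1} = 0,  where D(n) = (r+n)(r+n-1) + (13/6)(r+n) + (-1/2).
  a_n = -2 / D(n) * a_{n-1}.
Since the indicial polynomial factors as (r - r_1)(r - r_2), D(n) = (r_1 + n - r_1)(r_1 + n - r_2) = n(n + 11/6).
Evaluating step by step (a_0 = 1):
  n = 1: D(1) = 1(1 + 11/6) = 17/6; numerator = -2(1) = -2; a_1 = (-2)/(17/6) = -12/17
  n = 2: D(2) = 2(2 + 11/6) = 23/3; numerator = -2(-12/17) = 24/17; a_2 = (24/17)/(23/3) = 72/391
  n = 3: D(3) = 3(3 + 11/6) = 29/2; numerator = -2(72/391) = -144/391; a_3 = (-144/391)/(29/2) = -288/11339
  n = 4: D(4) = 4(4 + 11/6) = 70/3; numerator = -2(-288/11339) = 576/11339; a_4 = (576/11339)/(70/3) = 864/396865

r = 1/3; a_0 = 1; a_1 = -12/17; a_2 = 72/391; a_3 = -288/11339; a_4 = 864/396865


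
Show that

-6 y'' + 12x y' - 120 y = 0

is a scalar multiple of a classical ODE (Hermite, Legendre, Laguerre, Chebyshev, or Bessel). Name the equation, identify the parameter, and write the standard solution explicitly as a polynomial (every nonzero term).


All three coefficients share the factor -6; dividing through by -6 gives  y'' - 2x y' + 20 y = 0.
This matches the Hermite equation y'' - 2x y' + 2n y = 0 with 2n = 20, so n = 10; the polynomial solution is H_10(x).
With y = sum_k a_k x^k, matching x^k gives (k+2)(k+1) a_{k+2} = 2(k - n) a_k = 2(k - 10) a_k. The right side vanishes at k = 10, so the series with the parity of 10 terminates at degree 10.
Standard normalization: leading coefficient of H_n is 2^n, so a_10 = 2^10 = 1024. Work downward with a_k = (k+1)(k+2) a_{k+2} / (2(k - n)):
  a_8 = (9)(10)(1024) / (2(8 - 10)) = 92160/(-4) = -23040
  a_6 = (7)(8)(-23040) / (2(6 - 10)) = -1290240/(-8) = 161280
  a_4 = (5)(6)(161280) / (2(4 - 10)) = 4838400/(-12) = -403200
  a_2 = (3)(4)(-403200) / (2(2 - 10)) = -4838400/(-16) = 302400
  a_0 = (1)(2)(302400) / (2(0 - 10)) = 604800/(-20) = -30240
Hence H_10(x) = 1024 x^10 - 23040 x^8 + 161280 x^6 - 403200 x^4 + 302400 x^2 - 30240.

H_10(x); series = 1024 x^10 - 23040 x^8 + 161280 x^6 - 403200 x^4 + 302400 x^2 - 30240


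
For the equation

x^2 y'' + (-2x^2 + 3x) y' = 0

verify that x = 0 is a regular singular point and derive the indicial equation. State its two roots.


Divide by x^2 to reach normal form y'' + P_1(x) y' + P_2(x) y = 0 with P_1(x) = -2 + 3/x and P_2(x) = 0.
x = 0 is a singular point because the y'-coefficient -2 + 3/x has a pole at x = 0.
It is a regular singular point because x P_1(x) = p(x) = 3 - 2x and x^2 P_2(x) = q(x) = 0 are polynomials, hence analytic at x = 0.
p(0) = 3,  q(0) = 0.
Indicial equation: r(r-1) + p(0) r + q(0) = 0, i.e. r^2 + (p(0) - 1) r + q(0) = 0, i.e. r^2 + 2 r = 0.
Discriminant: (2)^2 - 4(0) = 4, so r = (-2 ± 2)/2.
Solving: r_1 = 0, r_2 = -2.

indicial: r^2 + 2 r = 0; roots r_1 = 0, r_2 = -2


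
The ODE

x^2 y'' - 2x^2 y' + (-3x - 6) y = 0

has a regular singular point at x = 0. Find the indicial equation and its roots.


Divide by x^2 to reach normal form y'' + P_1(x) y' + P_2(x) y = 0 with P_1(x) = -2 and P_2(x) = -3/x - 6/x^2.
x = 0 is a singular point because the y-coefficient -3/x - 6/x^2 has a pole at x = 0.
It is a regular singular point because x P_1(x) = p(x) = -2x and x^2 P_2(x) = q(x) = -3x - 6 are polynomials, hence analytic at x = 0.
p(0) = 0,  q(0) = -6.
Indicial equation: r(r-1) + p(0) r + q(0) = 0, i.e. r^2 + (p(0) - 1) r + q(0) = 0, i.e. r^2 - 1 r - 6 = 0.
Discriminant: (-1)^2 - 4(-6) = 25, so r = (1 ± 5)/2.
Solving: r_1 = 3, r_2 = -2.

indicial: r^2 - 1 r - 6 = 0; roots r_1 = 3, r_2 = -2


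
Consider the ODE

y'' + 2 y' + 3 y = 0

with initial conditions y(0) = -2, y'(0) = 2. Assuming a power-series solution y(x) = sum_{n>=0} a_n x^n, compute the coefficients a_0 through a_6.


Ansatz: y(x) = sum_{n>=0} a_n x^n, so y'(x) = sum_{n>=1} n a_n x^(n-1) and y''(x) = sum_{n>=2} n(n-1) a_n x^(n-2).
Substitute into P(x) y'' + Q(x) y' + R(x) y = 0 with P(x) = 1, Q(x) = 2, R(x) = 3, and match powers of x.
Initial conditions: a_0 = -2, a_1 = 2.
Setting the coefficient of each power of x to zero and solving order by order (substituting the coefficients already found):
  x^0: 2 a_2 + 2 a_1 + 3 a_0 = 0  ->  2 a_2 = -2 a_1 - 3 a_0 = 2  ->  a_2 = 1
  x^1: 6 a_3 + 4 a_2 + 3 a_1 = 0  ->  6 a_3 = -4 a_2 - 3 a_1 = -10  ->  a_3 = -5/3
  x^2: 12 a_4 + 6 a_3 + 3 a_2 = 0  ->  12 a_4 = -6 a_3 - 3 a_2 = 7  ->  a_4 = 7/12
  x^3: 20 a_5 + 8 a_4 + 3 a_3 = 0  ->  20 a_5 = -8 a_4 - 3 a_3 = 1/3  ->  a_5 = 1/60
  x^4: 30 a_6 + 10 a_5 + 3 a_4 = 0  ->  30 a_6 = -10 a_5 - 3 a_4 = -23/12  ->  a_6 = -23/360
Truncated series: y(x) = -2 + 2 x + x^2 - (5/3) x^3 + (7/12) x^4 + (1/60) x^5 - (23/360) x^6 + O(x^7).

a_0 = -2; a_1 = 2; a_2 = 1; a_3 = -5/3; a_4 = 7/12; a_5 = 1/60; a_6 = -23/360


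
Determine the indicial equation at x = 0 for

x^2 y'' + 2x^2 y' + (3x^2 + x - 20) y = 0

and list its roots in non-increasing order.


Divide by x^2 to reach normal form y'' + P_1(x) y' + P_2(x) y = 0 with P_1(x) = 2 and P_2(x) = 3 + 1/x - 20/x^2.
x = 0 is a singular point because the y-coefficient 3 + 1/x - 20/x^2 has a pole at x = 0.
It is a regular singular point because x P_1(x) = p(x) = 2x and x^2 P_2(x) = q(x) = 3x^2 + x - 20 are polynomials, hence analytic at x = 0.
p(0) = 0,  q(0) = -20.
Indicial equation: r(r-1) + p(0) r + q(0) = 0, i.e. r^2 + (p(0) - 1) r + q(0) = 0, i.e. r^2 - 1 r - 20 = 0.
Discriminant: (-1)^2 - 4(-20) = 81, so r = (1 ± 9)/2.
Solving: r_1 = 5, r_2 = -4.

indicial: r^2 - 1 r - 20 = 0; roots r_1 = 5, r_2 = -4


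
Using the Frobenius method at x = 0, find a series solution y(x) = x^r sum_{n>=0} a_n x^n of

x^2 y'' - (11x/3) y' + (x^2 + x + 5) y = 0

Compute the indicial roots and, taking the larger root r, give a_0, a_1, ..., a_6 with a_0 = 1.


Write in Frobenius form y'' + (p(x)/x) y' + (q(x)/x^2) y = 0:
  p(x) = -11/3,  q(x) = x^2 + x + 5.
Indicial equation: r(r-1) + (-11/3) r + (5) = 0 -> roots r_1 = 3, r_2 = 5/3.
Take r = r_1 = 3. Let y(x) = x^r sum_{n>=0} a_n x^n with a_0 = 1.
Substitute y = x^r sum a_n x^n and match x^{r+n}. The recurrence is
  D(n) a_n + 1 a_{n-1} + 1 a_{n-2} = 0,  where D(n) = (r+n)(r+n-1) + (-11/3)(r+n) + (5).
  a_n = [-1 a_{n-1} - 1 a_{n-2}] / D(n).
Since the indicial polynomial factors as (r - r_1)(r - r_2), D(n) = (r_1 + n - r_1)(r_1 + n - r_2) = n(n + 4/3).
Evaluating step by step (a_0 = 1):
  n = 1: D(1) = 1(1 + 4/3) = 7/3; numerator = -1(1) = -1; a_1 = (-1)/(7/3) = -3/7
  n = 2: D(2) = 2(2 + 4/3) = 20/3; numerator = -1(-3/7) - 1(1) = -4/7; a_2 = (-4/7)/(20/3) = -3/35
  n = 3: D(3) = 3(3 + 4/3) = 13; numerator = -1(-3/35) - 1(-3/7) = 18/35; a_3 = (18/35)/(13) = 18/455
  n = 4: D(4) = 4(4 + 4/3) = 64/3; numerator = -1(18/455) - 1(-3/35) = 3/65; a_4 = (3/65)/(64/3) = 9/4160
  n = 5: D(5) = 5(5 + 4/3) = 95/3; numerator = -1(9/4160) - 1(18/455) = -243/5824; a_5 = (-243/5824)/(95/3) = -729/553280
  n = 6: D(6) = 6(6 + 4/3) = 44; numerator = -1(-729/553280) - 1(9/4160) = -9/10640; a_6 = (-9/10640)/(44) = -9/468160

r = 3; a_0 = 1; a_1 = -3/7; a_2 = -3/35; a_3 = 18/455; a_4 = 9/4160; a_5 = -729/553280; a_6 = -9/468160


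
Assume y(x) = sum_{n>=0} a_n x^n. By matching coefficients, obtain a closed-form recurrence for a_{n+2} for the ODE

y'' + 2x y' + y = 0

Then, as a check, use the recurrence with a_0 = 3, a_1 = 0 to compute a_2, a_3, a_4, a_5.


Substitute y = sum_n a_n x^n.
y''(x) has coefficient (n+2)(n+1) a_{n+2} at x^n;
2 x y'(x) has coefficient 2 n a_n at x^n (shift);
y(x) has coefficient 1 a_n at x^n.
Matching x^n: (n+2)(n+1) a_{n+2} + (2n + 1) a_n = 0.
Thus a_{n+2} = (-2n - 1) / ((n+1)(n+2)) * a_n.

Check with a_0 = 3, a_1 = 0 (apply the recurrence for n = 0, 1, 2, 3): a_0 = 3, a_1 = 0, a_2 = -3/2, a_3 = 0, a_4 = 5/8, a_5 = 0.

a_(n+2) = (-2n - 1) / ((n+1)(n+2)) * a_n; check: a_0 = 3, a_1 = 0, a_2 = -3/2, a_3 = 0, a_4 = 5/8, a_5 = 0


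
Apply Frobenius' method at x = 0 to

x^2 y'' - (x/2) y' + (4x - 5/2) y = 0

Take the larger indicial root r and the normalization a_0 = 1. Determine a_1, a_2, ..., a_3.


Write in Frobenius form y'' + (p(x)/x) y' + (q(x)/x^2) y = 0:
  p(x) = -1/2,  q(x) = 4x - 5/2.
Indicial equation: r(r-1) + (-1/2) r + (-5/2) = 0 -> roots r_1 = 5/2, r_2 = -1.
Take r = r_1 = 5/2. Let y(x) = x^r sum_{n>=0} a_n x^n with a_0 = 1.
Substitute y = x^r sum a_n x^n and match x^{r+n}. The recurrence is
  D(n) a_n + 4 a_{n-1} = 0,  where D(n) = (r+n)(r+n-1) + (-1/2)(r+n) + (-5/2).
  a_n = -4 / D(n) * a_{n-1}.
Since the indicial polynomial factors as (r - r_1)(r - r_2), D(n) = (r_1 + n - r_1)(r_1 + n - r_2) = n(n + 7/2).
Evaluating step by step (a_0 = 1):
  n = 1: D(1) = 1(1 + 7/2) = 9/2; numerator = -4(1) = -4; a_1 = (-4)/(9/2) = -8/9
  n = 2: D(2) = 2(2 + 7/2) = 11; numerator = -4(-8/9) = 32/9; a_2 = (32/9)/(11) = 32/99
  n = 3: D(3) = 3(3 + 7/2) = 39/2; numerator = -4(32/99) = -128/99; a_3 = (-128/99)/(39/2) = -256/3861

r = 5/2; a_0 = 1; a_1 = -8/9; a_2 = 32/99; a_3 = -256/3861


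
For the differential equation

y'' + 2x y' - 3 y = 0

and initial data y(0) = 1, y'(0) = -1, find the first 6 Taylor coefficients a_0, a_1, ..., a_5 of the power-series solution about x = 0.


Ansatz: y(x) = sum_{n>=0} a_n x^n, so y'(x) = sum_{n>=1} n a_n x^(n-1) and y''(x) = sum_{n>=2} n(n-1) a_n x^(n-2).
Substitute into P(x) y'' + Q(x) y' + R(x) y = 0 with P(x) = 1, Q(x) = 2x, R(x) = -3, and match powers of x.
Initial conditions: a_0 = 1, a_1 = -1.
Setting the coefficient of each power of x to zero and solving order by order (substituting the coefficients already found):
  x^0: 2 a_2 - 3 a_0 = 0  ->  2 a_2 = 3 a_0 = 3  ->  a_2 = 3/2
  x^1: 6 a_3 - a_1 = 0  ->  6 a_3 = a_1 = -1  ->  a_3 = -1/6
  x^2: 12 a_4 + a_2 = 0  ->  12 a_4 = -a_2 = -3/2  ->  a_4 = -1/8
  x^3: 20 a_5 + 3 a_3 = 0  ->  20 a_5 = -3 a_3 = 1/2  ->  a_5 = 1/40
Truncated series: y(x) = 1 - x + (3/2) x^2 - (1/6) x^3 - (1/8) x^4 + (1/40) x^5 + O(x^6).

a_0 = 1; a_1 = -1; a_2 = 3/2; a_3 = -1/6; a_4 = -1/8; a_5 = 1/40


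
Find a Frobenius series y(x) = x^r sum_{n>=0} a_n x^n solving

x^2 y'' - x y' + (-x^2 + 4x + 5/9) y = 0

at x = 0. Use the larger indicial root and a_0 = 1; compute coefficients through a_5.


Write in Frobenius form y'' + (p(x)/x) y' + (q(x)/x^2) y = 0:
  p(x) = -1,  q(x) = -x^2 + 4x + 5/9.
Indicial equation: r(r-1) + (-1) r + (5/9) = 0 -> roots r_1 = 5/3, r_2 = 1/3.
Take r = r_1 = 5/3. Let y(x) = x^r sum_{n>=0} a_n x^n with a_0 = 1.
Substitute y = x^r sum a_n x^n and match x^{r+n}. The recurrence is
  D(n) a_n + 4 a_{n-1} - 1 a_{n-2} = 0,  where D(n) = (r+n)(r+n-1) + (-1)(r+n) + (5/9).
  a_n = [-4 a_{n-1} + 1 a_{n-2}] / D(n).
Since the indicial polynomial factors as (r - r_1)(r - r_2), D(n) = (r_1 + n - r_1)(r_1 + n - r_2) = n(n + 4/3).
Evaluating step by step (a_0 = 1):
  n = 1: D(1) = 1(1 + 4/3) = 7/3; numerator = -4(1) = -4; a_1 = (-4)/(7/3) = -12/7
  n = 2: D(2) = 2(2 + 4/3) = 20/3; numerator = -4(-12/7) + 1(1) = 55/7; a_2 = (55/7)/(20/3) = 33/28
  n = 3: D(3) = 3(3 + 4/3) = 13; numerator = -4(33/28) + 1(-12/7) = -45/7; a_3 = (-45/7)/(13) = -45/91
  n = 4: D(4) = 4(4 + 4/3) = 64/3; numerator = -4(-45/91) + 1(33/28) = 1149/364; a_4 = (1149/364)/(64/3) = 3447/23296
  n = 5: D(5) = 5(5 + 4/3) = 95/3; numerator = -4(3447/23296) + 1(-45/91) = -6327/5824; a_5 = (-6327/5824)/(95/3) = -999/29120

r = 5/3; a_0 = 1; a_1 = -12/7; a_2 = 33/28; a_3 = -45/91; a_4 = 3447/23296; a_5 = -999/29120


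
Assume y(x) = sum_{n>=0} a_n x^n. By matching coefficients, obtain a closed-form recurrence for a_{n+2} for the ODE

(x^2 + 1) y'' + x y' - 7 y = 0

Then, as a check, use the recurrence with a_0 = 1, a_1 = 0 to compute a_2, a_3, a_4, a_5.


Substitute y = sum_n a_n x^n.
(1 + 1 x^2) y'' contributes (n+2)(n+1) a_{n+2} + n(n-1) a_n at x^n.
x y'(x) contributes n a_n at x^n.
-7 y(x) contributes -7 a_n at x^n.
Matching x^n: (n+2)(n+1) a_{n+2} + (n(n-1) + n - 7) a_n = 0.
Thus a_{n+2} = (-n(n-1) - n + 7) / ((n+1)(n+2)) * a_n.

Check with a_0 = 1, a_1 = 0 (apply the recurrence for n = 0, 1, 2, 3): a_0 = 1, a_1 = 0, a_2 = 7/2, a_3 = 0, a_4 = 7/8, a_5 = 0.

a_(n+2) = (-n(n-1) - n + 7) / ((n+1)(n+2)) * a_n; check: a_0 = 1, a_1 = 0, a_2 = 7/2, a_3 = 0, a_4 = 7/8, a_5 = 0


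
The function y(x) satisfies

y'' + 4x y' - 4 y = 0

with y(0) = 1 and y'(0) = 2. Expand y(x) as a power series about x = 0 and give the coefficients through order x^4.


Ansatz: y(x) = sum_{n>=0} a_n x^n, so y'(x) = sum_{n>=1} n a_n x^(n-1) and y''(x) = sum_{n>=2} n(n-1) a_n x^(n-2).
Substitute into P(x) y'' + Q(x) y' + R(x) y = 0 with P(x) = 1, Q(x) = 4x, R(x) = -4, and match powers of x.
Initial conditions: a_0 = 1, a_1 = 2.
Setting the coefficient of each power of x to zero and solving order by order (substituting the coefficients already found):
  x^0: 2 a_2 - 4 a_0 = 0  ->  2 a_2 = 4 a_0 = 4  ->  a_2 = 2
  x^1: 6 a_3 = 0  ->  a_3 = 0
  x^2: 12 a_4 + 4 a_2 = 0  ->  12 a_4 = -4 a_2 = -8  ->  a_4 = -2/3
Truncated series: y(x) = 1 + 2 x + 2 x^2 - (2/3) x^4 + O(x^5).

a_0 = 1; a_1 = 2; a_2 = 2; a_3 = 0; a_4 = -2/3


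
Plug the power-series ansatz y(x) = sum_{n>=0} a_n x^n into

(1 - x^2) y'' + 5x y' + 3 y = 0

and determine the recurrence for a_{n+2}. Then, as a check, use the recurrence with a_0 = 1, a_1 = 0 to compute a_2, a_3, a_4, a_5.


Substitute y = sum_n a_n x^n.
(1 - 1 x^2) y'' contributes (n+2)(n+1) a_{n+2} - n(n-1) a_n at x^n.
5 x y'(x) contributes 5 n a_n at x^n.
3 y(x) contributes 3 a_n at x^n.
Matching x^n: (n+2)(n+1) a_{n+2} + (-n(n-1) + 5 n + 3) a_n = 0.
Thus a_{n+2} = (n(n-1) - 5 n - 3) / ((n+1)(n+2)) * a_n.

Check with a_0 = 1, a_1 = 0 (apply the recurrence for n = 0, 1, 2, 3): a_0 = 1, a_1 = 0, a_2 = -3/2, a_3 = 0, a_4 = 11/8, a_5 = 0.

a_(n+2) = (n(n-1) - 5 n - 3) / ((n+1)(n+2)) * a_n; check: a_0 = 1, a_1 = 0, a_2 = -3/2, a_3 = 0, a_4 = 11/8, a_5 = 0


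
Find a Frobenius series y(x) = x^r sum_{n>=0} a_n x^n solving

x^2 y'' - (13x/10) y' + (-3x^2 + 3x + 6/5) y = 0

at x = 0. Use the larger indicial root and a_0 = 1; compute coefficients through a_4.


Write in Frobenius form y'' + (p(x)/x) y' + (q(x)/x^2) y = 0:
  p(x) = -13/10,  q(x) = -3x^2 + 3x + 6/5.
Indicial equation: r(r-1) + (-13/10) r + (6/5) = 0 -> roots r_1 = 3/2, r_2 = 4/5.
Take r = r_1 = 3/2. Let y(x) = x^r sum_{n>=0} a_n x^n with a_0 = 1.
Substitute y = x^r sum a_n x^n and match x^{r+n}. The recurrence is
  D(n) a_n + 3 a_{n-1} - 3 a_{n-2} = 0,  where D(n) = (r+n)(r+n-1) + (-13/10)(r+n) + (6/5).
  a_n = [-3 a_{n-1} + 3 a_{n-2}] / D(n).
Since the indicial polynomial factors as (r - r_1)(r - r_2), D(n) = (r_1 + n - r_1)(r_1 + n - r_2) = n(n + 7/10).
Evaluating step by step (a_0 = 1):
  n = 1: D(1) = 1(1 + 7/10) = 17/10; numerator = -3(1) = -3; a_1 = (-3)/(17/10) = -30/17
  n = 2: D(2) = 2(2 + 7/10) = 27/5; numerator = -3(-30/17) + 3(1) = 141/17; a_2 = (141/17)/(27/5) = 235/153
  n = 3: D(3) = 3(3 + 7/10) = 111/10; numerator = -3(235/153) + 3(-30/17) = -505/51; a_3 = (-505/51)/(111/10) = -5050/5661
  n = 4: D(4) = 4(4 + 7/10) = 94/5; numerator = -3(-5050/5661) + 3(235/153) = 13745/1887; a_4 = (13745/1887)/(94/5) = 68725/177378

r = 3/2; a_0 = 1; a_1 = -30/17; a_2 = 235/153; a_3 = -5050/5661; a_4 = 68725/177378


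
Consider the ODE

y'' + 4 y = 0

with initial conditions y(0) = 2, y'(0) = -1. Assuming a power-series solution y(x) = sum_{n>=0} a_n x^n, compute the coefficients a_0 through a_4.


Ansatz: y(x) = sum_{n>=0} a_n x^n, so y'(x) = sum_{n>=1} n a_n x^(n-1) and y''(x) = sum_{n>=2} n(n-1) a_n x^(n-2).
Substitute into P(x) y'' + Q(x) y' + R(x) y = 0 with P(x) = 1, Q(x) = 0, R(x) = 4, and match powers of x.
Initial conditions: a_0 = 2, a_1 = -1.
Setting the coefficient of each power of x to zero and solving order by order (substituting the coefficients already found):
  x^0: 2 a_2 + 4 a_0 = 0  ->  2 a_2 = -4 a_0 = -8  ->  a_2 = -4
  x^1: 6 a_3 + 4 a_1 = 0  ->  6 a_3 = -4 a_1 = 4  ->  a_3 = 2/3
  x^2: 12 a_4 + 4 a_2 = 0  ->  12 a_4 = -4 a_2 = 16  ->  a_4 = 4/3
Truncated series: y(x) = 2 - x - 4 x^2 + (2/3) x^3 + (4/3) x^4 + O(x^5).

a_0 = 2; a_1 = -1; a_2 = -4; a_3 = 2/3; a_4 = 4/3
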